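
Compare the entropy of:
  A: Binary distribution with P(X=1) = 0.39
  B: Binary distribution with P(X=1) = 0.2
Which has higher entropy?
A

For binary distributions, entropy is maximized at p=0.5 and decreases as p moves toward 0 or 1.

H(A) = H(0.39) = 0.9648 bits
H(B) = H(0.2) = 0.7219 bits

Distribution A (p=0.39) is closer to uniform (p=0.5), so it has higher entropy.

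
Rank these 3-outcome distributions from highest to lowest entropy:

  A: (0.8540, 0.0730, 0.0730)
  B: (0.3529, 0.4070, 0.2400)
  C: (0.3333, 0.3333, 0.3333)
C > B > A

Key insight: Entropy is maximized by uniform distributions and minimized by concentrated distributions.

- Uniform distributions have maximum entropy log₂(3) = 1.5850 bits
- The more "peaked" or concentrated a distribution, the lower its entropy

Entropies:
  H(A) = 0.7457 bits
  H(B) = 1.5523 bits
  H(C) = 1.5850 bits

Ranking: C > B > A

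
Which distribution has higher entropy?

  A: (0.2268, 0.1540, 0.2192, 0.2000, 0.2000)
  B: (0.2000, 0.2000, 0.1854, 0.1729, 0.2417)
B

Both distributions are close to uniform, making this a harder comparison.

H(A) = 2.3099 bits
H(B) = 2.3125 bits

The distribution closer to uniform has higher entropy.
Answer: B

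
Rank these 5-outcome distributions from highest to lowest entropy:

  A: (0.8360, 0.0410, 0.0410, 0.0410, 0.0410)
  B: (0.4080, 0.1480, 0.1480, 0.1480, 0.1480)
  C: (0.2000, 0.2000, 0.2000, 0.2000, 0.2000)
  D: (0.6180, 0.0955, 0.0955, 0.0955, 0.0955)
C > B > D > A

Key insight: Entropy is maximized by uniform distributions and minimized by concentrated distributions.

Entropies:
  H(A) = 0.9718 bits
  H(B) = 2.1594 bits
  H(C) = 2.3219 bits
  H(D) = 1.7234 bits

Ranking: C > B > D > A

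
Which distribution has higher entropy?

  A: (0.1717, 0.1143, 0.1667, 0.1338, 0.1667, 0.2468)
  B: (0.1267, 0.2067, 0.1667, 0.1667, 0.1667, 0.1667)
B

Both distributions are close to uniform, making this a harder comparison.

H(A) = 2.5423 bits
H(B) = 2.5710 bits

The distribution closer to uniform has higher entropy.
Answer: B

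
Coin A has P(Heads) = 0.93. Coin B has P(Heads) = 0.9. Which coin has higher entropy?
B

For binary distributions, entropy is maximized at p=0.5 and decreases as p moves toward 0 or 1.

H(A) = H(0.93) = 0.3659 bits
H(B) = H(0.9) = 0.4690 bits

Distribution B (p=0.9) is closer to uniform (p=0.5), so it has higher entropy.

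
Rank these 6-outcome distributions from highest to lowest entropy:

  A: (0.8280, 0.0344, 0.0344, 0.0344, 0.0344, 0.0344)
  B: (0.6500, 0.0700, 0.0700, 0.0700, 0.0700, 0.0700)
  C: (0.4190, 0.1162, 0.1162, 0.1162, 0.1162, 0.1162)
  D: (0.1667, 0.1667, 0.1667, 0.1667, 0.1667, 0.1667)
D > C > B > A

Key insight: Entropy is maximized by uniform distributions and minimized by concentrated distributions.

Entropies:
  H(A) = 1.0616 bits
  H(B) = 1.7467 bits
  H(C) = 2.3300 bits
  H(D) = 2.5850 bits

Ranking: D > C > B > A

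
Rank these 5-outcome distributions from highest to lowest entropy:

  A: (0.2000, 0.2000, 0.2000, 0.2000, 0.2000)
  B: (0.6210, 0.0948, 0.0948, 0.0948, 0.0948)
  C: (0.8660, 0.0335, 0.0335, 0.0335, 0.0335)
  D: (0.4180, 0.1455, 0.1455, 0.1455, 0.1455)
A > D > B > C

Key insight: Entropy is maximized by uniform distributions and minimized by concentrated distributions.

Entropies:
  H(A) = 2.3219 bits
  H(B) = 1.7153 bits
  H(C) = 0.8363 bits
  H(D) = 2.1445 bits

Ranking: A > D > B > C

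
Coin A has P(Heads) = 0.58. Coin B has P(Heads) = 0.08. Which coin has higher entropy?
A

For binary distributions, entropy is maximized at p=0.5 and decreases as p moves toward 0 or 1.

H(A) = H(0.58) = 0.9815 bits
H(B) = H(0.08) = 0.4022 bits

Distribution A (p=0.58) is closer to uniform (p=0.5), so it has higher entropy.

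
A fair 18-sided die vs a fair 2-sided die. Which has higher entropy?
18-sided die

Both are uniform distributions; for uniform over n outcomes, H = log₂(n). H(18-sided) = log₂(18) = 4.170 bits and H(2-sided) = log₂(2) = 1.000 bits. More outcomes in a uniform distribution means higher entropy.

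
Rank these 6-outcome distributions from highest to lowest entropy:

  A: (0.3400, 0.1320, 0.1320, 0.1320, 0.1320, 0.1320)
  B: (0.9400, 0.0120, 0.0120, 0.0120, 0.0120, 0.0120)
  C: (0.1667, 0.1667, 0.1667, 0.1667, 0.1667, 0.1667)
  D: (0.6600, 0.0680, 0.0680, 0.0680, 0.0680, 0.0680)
C > A > D > B

Key insight: Entropy is maximized by uniform distributions and minimized by concentrated distributions.

Entropies:
  H(A) = 2.4573 bits
  H(B) = 0.4668 bits
  H(C) = 2.5850 bits
  H(D) = 1.7143 bits

Ranking: C > A > D > B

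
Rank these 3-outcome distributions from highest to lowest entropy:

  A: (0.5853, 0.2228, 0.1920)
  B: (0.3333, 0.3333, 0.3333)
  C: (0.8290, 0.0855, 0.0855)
B > A > C

Key insight: Entropy is maximized by uniform distributions and minimized by concentrated distributions.

- Uniform distributions have maximum entropy log₂(3) = 1.5850 bits
- The more "peaked" or concentrated a distribution, the lower its entropy

Entropies:
  H(A) = 1.3920 bits
  H(B) = 1.5850 bits
  H(C) = 0.8310 bits

Ranking: B > A > C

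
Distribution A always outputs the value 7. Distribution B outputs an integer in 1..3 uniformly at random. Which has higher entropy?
B

A is deterministic, so H(A) = 0. B is uniform over 3 outcomes, so H(B) = log₂(3) = 1.585 bits. Any distribution with genuine randomness has higher entropy than a deterministic one.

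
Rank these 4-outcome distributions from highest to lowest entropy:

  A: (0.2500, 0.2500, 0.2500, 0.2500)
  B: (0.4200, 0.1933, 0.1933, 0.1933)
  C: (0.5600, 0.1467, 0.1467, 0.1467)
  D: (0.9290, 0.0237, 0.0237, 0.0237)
A > B > C > D

Key insight: Entropy is maximized by uniform distributions and minimized by concentrated distributions.

Entropies:
  H(A) = 2.0000 bits
  H(B) = 1.9007 bits
  H(C) = 1.6870 bits
  H(D) = 0.4822 bits

Ranking: A > B > C > D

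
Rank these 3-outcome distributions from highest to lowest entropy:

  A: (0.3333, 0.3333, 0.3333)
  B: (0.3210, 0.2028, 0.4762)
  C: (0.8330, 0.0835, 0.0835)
A > B > C

Key insight: Entropy is maximized by uniform distributions and minimized by concentrated distributions.

- Uniform distributions have maximum entropy log₂(3) = 1.5850 bits
- The more "peaked" or concentrated a distribution, the lower its entropy

Entropies:
  H(A) = 1.5850 bits
  H(B) = 1.5027 bits
  H(C) = 0.8178 bits

Ranking: A > B > C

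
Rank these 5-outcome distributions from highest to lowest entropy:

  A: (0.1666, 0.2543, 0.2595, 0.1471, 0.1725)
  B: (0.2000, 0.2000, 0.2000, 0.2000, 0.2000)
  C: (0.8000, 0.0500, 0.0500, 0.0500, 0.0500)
B > A > C

Key insight: Entropy is maximized by uniform distributions and minimized by concentrated distributions.

- Uniform distributions have maximum entropy log₂(5) = 2.3219 bits
- The more "peaked" or concentrated a distribution, the lower its entropy

Entropies:
  H(A) = 2.2822 bits
  H(B) = 2.3219 bits
  H(C) = 1.1219 bits

Ranking: B > A > C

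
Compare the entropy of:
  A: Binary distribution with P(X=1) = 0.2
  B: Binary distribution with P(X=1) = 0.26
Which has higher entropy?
B

For binary distributions, entropy is maximized at p=0.5 and decreases as p moves toward 0 or 1.

H(A) = H(0.2) = 0.7219 bits
H(B) = H(0.26) = 0.8267 bits

Distribution B (p=0.26) is closer to uniform (p=0.5), so it has higher entropy.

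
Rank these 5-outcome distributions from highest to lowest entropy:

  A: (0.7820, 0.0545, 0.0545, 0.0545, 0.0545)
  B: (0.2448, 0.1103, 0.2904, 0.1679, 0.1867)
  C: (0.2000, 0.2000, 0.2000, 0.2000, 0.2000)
C > B > A

Key insight: Entropy is maximized by uniform distributions and minimized by concentrated distributions.

- Uniform distributions have maximum entropy log₂(5) = 2.3219 bits
- The more "peaked" or concentrated a distribution, the lower its entropy

Entropies:
  H(A) = 1.1925 bits
  H(B) = 2.2501 bits
  H(C) = 2.3219 bits

Ranking: C > B > A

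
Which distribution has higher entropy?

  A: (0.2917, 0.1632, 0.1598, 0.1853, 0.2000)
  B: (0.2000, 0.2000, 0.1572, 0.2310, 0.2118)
B

Both distributions are close to uniform, making this a harder comparison.

H(A) = 2.2831 bits
H(B) = 2.3110 bits

The distribution closer to uniform has higher entropy.
Answer: B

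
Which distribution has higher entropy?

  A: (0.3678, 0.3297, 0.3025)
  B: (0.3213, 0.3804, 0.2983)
A

Both distributions are close to uniform, making this a harder comparison.

H(A) = 1.5803 bits
H(B) = 1.5773 bits

The distribution closer to uniform has higher entropy.
Answer: A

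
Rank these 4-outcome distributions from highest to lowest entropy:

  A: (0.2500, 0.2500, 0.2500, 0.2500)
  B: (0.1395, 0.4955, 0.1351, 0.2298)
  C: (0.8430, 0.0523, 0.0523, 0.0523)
A > B > C

Key insight: Entropy is maximized by uniform distributions and minimized by concentrated distributions.

- Uniform distributions have maximum entropy log₂(4) = 2.0000 bits
- The more "peaked" or concentrated a distribution, the lower its entropy

Entropies:
  H(A) = 2.0000 bits
  H(B) = 1.7761 bits
  H(C) = 0.8759 bits

Ranking: A > B > C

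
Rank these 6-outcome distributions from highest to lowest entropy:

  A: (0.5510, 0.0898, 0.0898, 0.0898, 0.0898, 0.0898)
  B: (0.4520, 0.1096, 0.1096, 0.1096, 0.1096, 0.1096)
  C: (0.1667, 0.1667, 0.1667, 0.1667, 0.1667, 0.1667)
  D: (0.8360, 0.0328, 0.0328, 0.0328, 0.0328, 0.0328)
C > B > A > D

Key insight: Entropy is maximized by uniform distributions and minimized by concentrated distributions.

Entropies:
  H(A) = 2.0350 bits
  H(B) = 2.2658 bits
  H(C) = 2.5850 bits
  H(D) = 1.0246 bits

Ranking: C > B > A > D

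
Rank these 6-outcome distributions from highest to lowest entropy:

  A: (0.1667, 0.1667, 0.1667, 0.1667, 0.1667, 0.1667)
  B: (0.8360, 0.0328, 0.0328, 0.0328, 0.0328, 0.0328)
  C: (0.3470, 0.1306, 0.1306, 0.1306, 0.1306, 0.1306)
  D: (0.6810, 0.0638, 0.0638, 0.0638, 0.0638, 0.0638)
A > C > D > B

Key insight: Entropy is maximized by uniform distributions and minimized by concentrated distributions.

Entropies:
  H(A) = 2.5850 bits
  H(B) = 1.0246 bits
  H(C) = 2.4476 bits
  H(D) = 1.6440 bits

Ranking: A > C > D > B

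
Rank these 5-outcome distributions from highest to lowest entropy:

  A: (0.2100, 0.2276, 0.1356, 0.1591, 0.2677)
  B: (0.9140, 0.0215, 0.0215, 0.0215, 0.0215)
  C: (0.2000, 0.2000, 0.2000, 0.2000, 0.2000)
C > A > B

Key insight: Entropy is maximized by uniform distributions and minimized by concentrated distributions.

- Uniform distributions have maximum entropy log₂(5) = 2.3219 bits
- The more "peaked" or concentrated a distribution, the lower its entropy

Entropies:
  H(A) = 2.2806 bits
  H(B) = 0.5950 bits
  H(C) = 2.3219 bits

Ranking: C > A > B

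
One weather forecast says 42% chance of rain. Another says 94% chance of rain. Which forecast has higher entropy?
42% forecast

Treat each forecast as a Bernoulli distribution. Binary entropy is maximized at p=0.5 and falls off symmetrically toward 0 or 1. The 42% forecast is closer to 50%, so it is more uncertain. H(42%) ≈ 0.981 bits, H(94%) ≈ 0.327 bits.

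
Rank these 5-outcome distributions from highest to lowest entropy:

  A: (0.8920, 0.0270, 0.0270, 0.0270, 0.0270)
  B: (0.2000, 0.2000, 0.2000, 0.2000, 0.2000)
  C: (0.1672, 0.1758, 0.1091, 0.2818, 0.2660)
B > C > A

Key insight: Entropy is maximized by uniform distributions and minimized by concentrated distributions.

- Uniform distributions have maximum entropy log₂(5) = 2.3219 bits
- The more "peaked" or concentrated a distribution, the lower its entropy

Entropies:
  H(A) = 0.7099 bits
  H(B) = 2.3219 bits
  H(C) = 2.2443 bits

Ranking: B > C > A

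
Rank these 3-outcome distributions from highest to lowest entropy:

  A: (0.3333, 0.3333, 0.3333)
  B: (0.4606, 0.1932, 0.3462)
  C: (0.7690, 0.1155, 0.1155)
A > B > C

Key insight: Entropy is maximized by uniform distributions and minimized by concentrated distributions.

- Uniform distributions have maximum entropy log₂(3) = 1.5850 bits
- The more "peaked" or concentrated a distribution, the lower its entropy

Entropies:
  H(A) = 1.5850 bits
  H(B) = 1.5032 bits
  H(C) = 1.0108 bits

Ranking: A > B > C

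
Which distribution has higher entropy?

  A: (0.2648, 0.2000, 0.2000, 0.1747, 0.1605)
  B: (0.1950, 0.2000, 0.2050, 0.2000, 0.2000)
B

Both distributions are close to uniform, making this a harder comparison.

H(A) = 2.2997 bits
H(B) = 2.3217 bits

The distribution closer to uniform has higher entropy.
Answer: B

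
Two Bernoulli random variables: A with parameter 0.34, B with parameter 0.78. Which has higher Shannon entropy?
A

For binary distributions, entropy is maximized at p=0.5 and decreases as p moves toward 0 or 1.

H(A) = H(0.34) = 0.9248 bits
H(B) = H(0.78) = 0.7602 bits

Distribution A (p=0.34) is closer to uniform (p=0.5), so it has higher entropy.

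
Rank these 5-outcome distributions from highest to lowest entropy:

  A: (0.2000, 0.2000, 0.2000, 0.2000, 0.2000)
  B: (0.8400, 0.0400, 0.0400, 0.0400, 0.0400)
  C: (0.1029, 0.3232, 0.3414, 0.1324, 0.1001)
A > C > B

Key insight: Entropy is maximized by uniform distributions and minimized by concentrated distributions.

- Uniform distributions have maximum entropy log₂(5) = 2.3219 bits
- The more "peaked" or concentrated a distribution, the lower its entropy

Entropies:
  H(A) = 2.3219 bits
  H(B) = 0.9543 bits
  H(C) = 2.1122 bits

Ranking: A > C > B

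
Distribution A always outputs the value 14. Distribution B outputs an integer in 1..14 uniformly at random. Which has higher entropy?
B

A is deterministic, so H(A) = 0. B is uniform over 14 outcomes, so H(B) = log₂(14) = 3.807 bits. Any distribution with genuine randomness has higher entropy than a deterministic one.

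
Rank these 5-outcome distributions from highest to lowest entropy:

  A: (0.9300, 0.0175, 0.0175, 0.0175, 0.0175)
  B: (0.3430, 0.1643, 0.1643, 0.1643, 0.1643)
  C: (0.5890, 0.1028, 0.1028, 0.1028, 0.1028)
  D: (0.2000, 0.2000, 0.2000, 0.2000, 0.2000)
D > B > C > A

Key insight: Entropy is maximized by uniform distributions and minimized by concentrated distributions.

Entropies:
  H(A) = 0.5059 bits
  H(B) = 2.2417 bits
  H(C) = 1.7990 bits
  H(D) = 2.3219 bits

Ranking: D > B > C > A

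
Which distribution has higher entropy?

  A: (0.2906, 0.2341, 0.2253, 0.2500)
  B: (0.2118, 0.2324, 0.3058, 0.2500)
A

Both distributions are close to uniform, making this a harder comparison.

H(A) = 1.9929 bits
H(B) = 1.9862 bits

The distribution closer to uniform has higher entropy.
Answer: A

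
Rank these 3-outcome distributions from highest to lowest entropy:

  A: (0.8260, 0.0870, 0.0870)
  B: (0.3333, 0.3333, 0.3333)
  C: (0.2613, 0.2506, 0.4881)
B > C > A

Key insight: Entropy is maximized by uniform distributions and minimized by concentrated distributions.

- Uniform distributions have maximum entropy log₂(3) = 1.5850 bits
- The more "peaked" or concentrated a distribution, the lower its entropy

Entropies:
  H(A) = 0.8408 bits
  H(B) = 1.5850 bits
  H(C) = 1.5113 bits

Ranking: B > C > A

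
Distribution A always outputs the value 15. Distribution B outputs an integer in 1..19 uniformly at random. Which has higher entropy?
B

A is deterministic, so H(A) = 0. B is uniform over 19 outcomes, so H(B) = log₂(19) = 4.248 bits. Any distribution with genuine randomness has higher entropy than a deterministic one.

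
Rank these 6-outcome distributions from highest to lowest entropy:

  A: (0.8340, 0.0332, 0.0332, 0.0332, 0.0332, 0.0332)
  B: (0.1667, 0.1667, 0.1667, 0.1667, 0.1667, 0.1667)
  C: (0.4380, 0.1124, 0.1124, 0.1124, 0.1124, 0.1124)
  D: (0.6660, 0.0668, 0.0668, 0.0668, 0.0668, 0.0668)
B > C > D > A

Key insight: Entropy is maximized by uniform distributions and minimized by concentrated distributions.

Entropies:
  H(A) = 1.0339 bits
  H(B) = 2.5850 bits
  H(C) = 2.2938 bits
  H(D) = 1.6945 bits

Ranking: B > C > D > A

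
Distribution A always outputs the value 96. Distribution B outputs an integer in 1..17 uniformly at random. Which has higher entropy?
B

A is deterministic, so H(A) = 0. B is uniform over 17 outcomes, so H(B) = log₂(17) = 4.087 bits. Any distribution with genuine randomness has higher entropy than a deterministic one.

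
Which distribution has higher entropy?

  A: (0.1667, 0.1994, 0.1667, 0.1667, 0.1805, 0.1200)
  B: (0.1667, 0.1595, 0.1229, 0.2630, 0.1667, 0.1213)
A

Both distributions are close to uniform, making this a harder comparison.

H(A) = 2.5693 bits
H(B) = 2.5317 bits

The distribution closer to uniform has higher entropy.
Answer: A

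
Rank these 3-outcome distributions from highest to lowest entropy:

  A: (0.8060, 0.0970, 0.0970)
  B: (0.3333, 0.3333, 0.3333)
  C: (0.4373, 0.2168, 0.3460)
B > C > A

Key insight: Entropy is maximized by uniform distributions and minimized by concentrated distributions.

- Uniform distributions have maximum entropy log₂(3) = 1.5850 bits
- The more "peaked" or concentrated a distribution, the lower its entropy

Entropies:
  H(A) = 0.9038 bits
  H(B) = 1.5850 bits
  H(C) = 1.5298 bits

Ranking: B > C > A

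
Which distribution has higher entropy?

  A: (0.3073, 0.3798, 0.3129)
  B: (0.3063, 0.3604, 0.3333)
B

Both distributions are close to uniform, making this a harder comparison.

H(A) = 1.5781 bits
H(B) = 1.5818 bits

The distribution closer to uniform has higher entropy.
Answer: B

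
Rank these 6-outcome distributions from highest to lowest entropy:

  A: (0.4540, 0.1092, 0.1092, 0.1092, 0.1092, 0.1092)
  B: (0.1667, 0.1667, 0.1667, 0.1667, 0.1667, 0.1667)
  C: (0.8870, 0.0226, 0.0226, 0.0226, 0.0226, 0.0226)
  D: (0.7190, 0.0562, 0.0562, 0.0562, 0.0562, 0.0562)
B > A > D > C

Key insight: Entropy is maximized by uniform distributions and minimized by concentrated distributions.

Entropies:
  H(A) = 2.2617 bits
  H(B) = 2.5850 bits
  H(C) = 0.7713 bits
  H(D) = 1.5093 bits

Ranking: B > A > D > C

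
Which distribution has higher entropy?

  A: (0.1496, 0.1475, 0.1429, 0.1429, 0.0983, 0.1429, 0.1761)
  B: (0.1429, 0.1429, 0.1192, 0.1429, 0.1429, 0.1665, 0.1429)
B

Both distributions are close to uniform, making this a harder comparison.

H(A) = 2.7906 bits
H(B) = 2.8017 bits

The distribution closer to uniform has higher entropy.
Answer: B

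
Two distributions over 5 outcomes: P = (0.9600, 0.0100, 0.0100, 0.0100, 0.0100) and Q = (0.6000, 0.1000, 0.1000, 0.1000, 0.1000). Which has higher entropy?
Q

P is highly concentrated on one outcome (96%), making it nearly deterministic. Q spreads its mass more evenly (max 60%). The more spread-out distribution has higher entropy: H(P) ≈ 0.322 bits, H(Q) ≈ 1.771 bits.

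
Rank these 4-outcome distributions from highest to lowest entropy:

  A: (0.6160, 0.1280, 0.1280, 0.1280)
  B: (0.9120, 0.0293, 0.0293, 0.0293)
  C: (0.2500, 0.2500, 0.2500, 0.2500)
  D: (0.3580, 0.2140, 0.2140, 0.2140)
C > D > A > B

Key insight: Entropy is maximized by uniform distributions and minimized by concentrated distributions.

Entropies:
  H(A) = 1.5694 bits
  H(B) = 0.5692 bits
  H(C) = 2.0000 bits
  H(D) = 1.9586 bits

Ranking: C > D > A > B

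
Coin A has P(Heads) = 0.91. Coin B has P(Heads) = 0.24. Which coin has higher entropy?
B

For binary distributions, entropy is maximized at p=0.5 and decreases as p moves toward 0 or 1.

H(A) = H(0.91) = 0.4365 bits
H(B) = H(0.24) = 0.7950 bits

Distribution B (p=0.24) is closer to uniform (p=0.5), so it has higher entropy.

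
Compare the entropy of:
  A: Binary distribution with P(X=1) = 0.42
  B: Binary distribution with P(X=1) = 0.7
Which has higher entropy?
A

For binary distributions, entropy is maximized at p=0.5 and decreases as p moves toward 0 or 1.

H(A) = H(0.42) = 0.9815 bits
H(B) = H(0.7) = 0.8813 bits

Distribution A (p=0.42) is closer to uniform (p=0.5), so it has higher entropy.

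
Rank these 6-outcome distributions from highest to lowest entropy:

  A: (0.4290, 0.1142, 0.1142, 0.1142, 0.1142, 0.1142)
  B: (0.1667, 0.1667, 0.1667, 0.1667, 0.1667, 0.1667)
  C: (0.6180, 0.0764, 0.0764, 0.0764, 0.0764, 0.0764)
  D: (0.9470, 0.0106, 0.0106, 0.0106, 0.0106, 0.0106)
B > A > C > D

Key insight: Entropy is maximized by uniform distributions and minimized by concentrated distributions.

Entropies:
  H(A) = 2.3112 bits
  H(B) = 2.5850 bits
  H(C) = 1.8464 bits
  H(D) = 0.4221 bits

Ranking: B > A > C > D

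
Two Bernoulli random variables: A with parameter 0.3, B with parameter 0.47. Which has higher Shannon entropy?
B

For binary distributions, entropy is maximized at p=0.5 and decreases as p moves toward 0 or 1.

H(A) = H(0.3) = 0.8813 bits
H(B) = H(0.47) = 0.9974 bits

Distribution B (p=0.47) is closer to uniform (p=0.5), so it has higher entropy.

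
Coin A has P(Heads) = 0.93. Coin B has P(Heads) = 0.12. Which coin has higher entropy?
B

For binary distributions, entropy is maximized at p=0.5 and decreases as p moves toward 0 or 1.

H(A) = H(0.93) = 0.3659 bits
H(B) = H(0.12) = 0.5294 bits

Distribution B (p=0.12) is closer to uniform (p=0.5), so it has higher entropy.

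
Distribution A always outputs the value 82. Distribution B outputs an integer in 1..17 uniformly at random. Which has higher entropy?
B

A is deterministic, so H(A) = 0. B is uniform over 17 outcomes, so H(B) = log₂(17) = 4.087 bits. Any distribution with genuine randomness has higher entropy than a deterministic one.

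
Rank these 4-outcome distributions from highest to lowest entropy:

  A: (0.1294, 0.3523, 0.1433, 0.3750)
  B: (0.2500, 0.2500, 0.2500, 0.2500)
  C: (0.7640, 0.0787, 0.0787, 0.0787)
B > A > C

Key insight: Entropy is maximized by uniform distributions and minimized by concentrated distributions.

- Uniform distributions have maximum entropy log₂(4) = 2.0000 bits
- The more "peaked" or concentrated a distribution, the lower its entropy

Entropies:
  H(A) = 1.8443 bits
  H(B) = 2.0000 bits
  H(C) = 1.1624 bits

Ranking: B > A > C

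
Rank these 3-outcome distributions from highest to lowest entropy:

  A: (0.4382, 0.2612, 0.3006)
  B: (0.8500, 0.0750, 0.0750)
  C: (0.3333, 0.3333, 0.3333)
C > A > B

Key insight: Entropy is maximized by uniform distributions and minimized by concentrated distributions.

- Uniform distributions have maximum entropy log₂(3) = 1.5850 bits
- The more "peaked" or concentrated a distribution, the lower its entropy

Entropies:
  H(A) = 1.5488 bits
  H(B) = 0.7598 bits
  H(C) = 1.5850 bits

Ranking: C > A > B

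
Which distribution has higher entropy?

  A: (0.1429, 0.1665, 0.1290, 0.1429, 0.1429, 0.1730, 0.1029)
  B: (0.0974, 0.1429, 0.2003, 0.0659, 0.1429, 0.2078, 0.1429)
A

Both distributions are close to uniform, making this a harder comparison.

H(A) = 2.7905 bits
H(B) = 2.7247 bits

The distribution closer to uniform has higher entropy.
Answer: A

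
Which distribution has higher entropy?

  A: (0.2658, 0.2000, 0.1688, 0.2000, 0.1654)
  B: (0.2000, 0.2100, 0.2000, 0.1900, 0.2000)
B

Both distributions are close to uniform, making this a harder comparison.

H(A) = 2.2995 bits
H(B) = 2.3212 bits

The distribution closer to uniform has higher entropy.
Answer: B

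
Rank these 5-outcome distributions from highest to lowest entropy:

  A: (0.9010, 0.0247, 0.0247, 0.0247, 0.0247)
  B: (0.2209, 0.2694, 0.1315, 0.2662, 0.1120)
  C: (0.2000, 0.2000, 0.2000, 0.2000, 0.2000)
C > B > A

Key insight: Entropy is maximized by uniform distributions and minimized by concentrated distributions.

- Uniform distributions have maximum entropy log₂(5) = 2.3219 bits
- The more "peaked" or concentrated a distribution, the lower its entropy

Entropies:
  H(A) = 0.6638 bits
  H(B) = 2.2379 bits
  H(C) = 2.3219 bits

Ranking: C > B > A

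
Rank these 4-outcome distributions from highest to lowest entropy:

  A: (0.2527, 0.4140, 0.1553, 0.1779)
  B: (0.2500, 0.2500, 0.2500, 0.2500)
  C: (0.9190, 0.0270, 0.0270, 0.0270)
B > A > C

Key insight: Entropy is maximized by uniform distributions and minimized by concentrated distributions.

- Uniform distributions have maximum entropy log₂(4) = 2.0000 bits
- The more "peaked" or concentrated a distribution, the lower its entropy

Entropies:
  H(A) = 1.8886 bits
  H(B) = 2.0000 bits
  H(C) = 0.5341 bits

Ranking: B > A > C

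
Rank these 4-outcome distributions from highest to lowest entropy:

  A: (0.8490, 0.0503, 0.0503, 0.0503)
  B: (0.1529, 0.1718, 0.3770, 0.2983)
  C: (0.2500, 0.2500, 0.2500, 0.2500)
C > B > A

Key insight: Entropy is maximized by uniform distributions and minimized by concentrated distributions.

- Uniform distributions have maximum entropy log₂(4) = 2.0000 bits
- The more "peaked" or concentrated a distribution, the lower its entropy

Entropies:
  H(A) = 0.8517 bits
  H(B) = 1.9020 bits
  H(C) = 2.0000 bits

Ranking: C > B > A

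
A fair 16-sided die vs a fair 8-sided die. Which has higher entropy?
16-sided die

Both are uniform distributions; for uniform over n outcomes, H = log₂(n). H(16-sided) = log₂(16) = 4.000 bits and H(8-sided) = log₂(8) = 3.000 bits. More outcomes in a uniform distribution means higher entropy.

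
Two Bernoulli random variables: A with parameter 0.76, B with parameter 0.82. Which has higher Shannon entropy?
A

For binary distributions, entropy is maximized at p=0.5 and decreases as p moves toward 0 or 1.

H(A) = H(0.76) = 0.7950 bits
H(B) = H(0.82) = 0.6801 bits

Distribution A (p=0.76) is closer to uniform (p=0.5), so it has higher entropy.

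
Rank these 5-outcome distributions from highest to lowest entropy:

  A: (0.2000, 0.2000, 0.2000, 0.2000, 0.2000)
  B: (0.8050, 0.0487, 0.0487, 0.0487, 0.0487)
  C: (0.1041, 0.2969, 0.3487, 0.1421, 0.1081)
A > C > B

Key insight: Entropy is maximized by uniform distributions and minimized by concentrated distributions.

- Uniform distributions have maximum entropy log₂(5) = 2.3219 bits
- The more "peaked" or concentrated a distribution, the lower its entropy

Entropies:
  H(A) = 2.3219 bits
  H(B) = 1.1018 bits
  H(C) = 2.1370 bits

Ranking: A > C > B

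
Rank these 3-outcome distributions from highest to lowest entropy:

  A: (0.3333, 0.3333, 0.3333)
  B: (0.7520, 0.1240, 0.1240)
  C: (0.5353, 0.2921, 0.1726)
A > C > B

Key insight: Entropy is maximized by uniform distributions and minimized by concentrated distributions.

- Uniform distributions have maximum entropy log₂(3) = 1.5850 bits
- The more "peaked" or concentrated a distribution, the lower its entropy

Entropies:
  H(A) = 1.5850 bits
  H(B) = 1.0561 bits
  H(C) = 1.4387 bits

Ranking: A > C > B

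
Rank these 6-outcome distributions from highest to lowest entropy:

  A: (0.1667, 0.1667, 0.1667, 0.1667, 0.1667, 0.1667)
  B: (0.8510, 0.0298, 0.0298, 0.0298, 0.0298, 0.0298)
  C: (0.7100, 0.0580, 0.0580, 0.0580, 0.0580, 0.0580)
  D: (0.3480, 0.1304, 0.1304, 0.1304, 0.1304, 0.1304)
A > D > C > B

Key insight: Entropy is maximized by uniform distributions and minimized by concentrated distributions.

Entropies:
  H(A) = 2.5850 bits
  H(B) = 0.9533 bits
  H(C) = 1.5421 bits
  H(D) = 2.4462 bits

Ranking: A > D > C > B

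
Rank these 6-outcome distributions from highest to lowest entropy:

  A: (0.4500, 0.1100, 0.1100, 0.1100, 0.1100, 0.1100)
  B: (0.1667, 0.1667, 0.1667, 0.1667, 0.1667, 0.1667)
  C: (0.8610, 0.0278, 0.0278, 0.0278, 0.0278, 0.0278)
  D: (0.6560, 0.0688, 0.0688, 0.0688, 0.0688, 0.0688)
B > A > D > C

Key insight: Entropy is maximized by uniform distributions and minimized by concentrated distributions.

Entropies:
  H(A) = 2.2698 bits
  H(B) = 2.5850 bits
  H(C) = 0.9044 bits
  H(D) = 1.7273 bits

Ranking: B > A > D > C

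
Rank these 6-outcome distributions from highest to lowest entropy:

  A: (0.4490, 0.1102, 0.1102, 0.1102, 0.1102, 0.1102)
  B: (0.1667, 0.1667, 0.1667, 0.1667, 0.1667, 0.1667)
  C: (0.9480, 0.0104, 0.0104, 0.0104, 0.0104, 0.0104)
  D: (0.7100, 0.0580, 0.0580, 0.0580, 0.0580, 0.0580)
B > A > D > C

Key insight: Entropy is maximized by uniform distributions and minimized by concentrated distributions.

Entropies:
  H(A) = 2.2719 bits
  H(B) = 2.5850 bits
  H(C) = 0.4156 bits
  H(D) = 1.5421 bits

Ranking: B > A > D > C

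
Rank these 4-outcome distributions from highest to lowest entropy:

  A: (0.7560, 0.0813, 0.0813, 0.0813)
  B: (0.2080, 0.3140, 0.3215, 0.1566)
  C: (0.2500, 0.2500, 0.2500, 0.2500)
C > B > A

Key insight: Entropy is maximized by uniform distributions and minimized by concentrated distributions.

- Uniform distributions have maximum entropy log₂(4) = 2.0000 bits
- The more "peaked" or concentrated a distribution, the lower its entropy

Entropies:
  H(A) = 1.1884 bits
  H(B) = 1.9411 bits
  H(C) = 2.0000 bits

Ranking: C > B > A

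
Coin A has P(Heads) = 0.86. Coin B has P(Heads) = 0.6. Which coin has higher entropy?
B

For binary distributions, entropy is maximized at p=0.5 and decreases as p moves toward 0 or 1.

H(A) = H(0.86) = 0.5842 bits
H(B) = H(0.6) = 0.9710 bits

Distribution B (p=0.6) is closer to uniform (p=0.5), so it has higher entropy.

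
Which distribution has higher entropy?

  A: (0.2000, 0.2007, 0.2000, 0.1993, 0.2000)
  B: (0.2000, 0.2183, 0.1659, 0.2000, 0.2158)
A

Both distributions are close to uniform, making this a harder comparison.

H(A) = 2.3219 bits
H(B) = 2.3154 bits

The distribution closer to uniform has higher entropy.
Answer: A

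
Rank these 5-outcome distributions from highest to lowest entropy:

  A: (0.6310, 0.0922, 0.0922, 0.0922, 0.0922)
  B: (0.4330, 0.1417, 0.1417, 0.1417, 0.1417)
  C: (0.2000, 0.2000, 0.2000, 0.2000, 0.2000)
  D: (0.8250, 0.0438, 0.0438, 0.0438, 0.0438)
C > B > A > D

Key insight: Entropy is maximized by uniform distributions and minimized by concentrated distributions.

Entropies:
  H(A) = 1.6879 bits
  H(B) = 2.1210 bits
  H(C) = 2.3219 bits
  H(D) = 1.0190 bits

Ranking: C > B > A > D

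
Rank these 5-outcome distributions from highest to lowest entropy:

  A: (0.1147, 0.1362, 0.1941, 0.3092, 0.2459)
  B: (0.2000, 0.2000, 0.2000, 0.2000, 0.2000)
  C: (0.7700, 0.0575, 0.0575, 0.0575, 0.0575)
B > A > C

Key insight: Entropy is maximized by uniform distributions and minimized by concentrated distributions.

- Uniform distributions have maximum entropy log₂(5) = 2.3219 bits
- The more "peaked" or concentrated a distribution, the lower its entropy

Entropies:
  H(A) = 2.2303 bits
  H(B) = 2.3219 bits
  H(C) = 1.2380 bits

Ranking: B > A > C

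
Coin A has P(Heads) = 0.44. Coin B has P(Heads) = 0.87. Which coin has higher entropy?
A

For binary distributions, entropy is maximized at p=0.5 and decreases as p moves toward 0 or 1.

H(A) = H(0.44) = 0.9896 bits
H(B) = H(0.87) = 0.5574 bits

Distribution A (p=0.44) is closer to uniform (p=0.5), so it has higher entropy.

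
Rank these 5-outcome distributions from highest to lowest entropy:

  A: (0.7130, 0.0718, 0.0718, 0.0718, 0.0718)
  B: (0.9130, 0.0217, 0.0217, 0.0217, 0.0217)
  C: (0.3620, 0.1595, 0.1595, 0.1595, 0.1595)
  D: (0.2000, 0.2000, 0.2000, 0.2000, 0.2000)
D > C > A > B

Key insight: Entropy is maximized by uniform distributions and minimized by concentrated distributions.

Entropies:
  H(A) = 1.4388 bits
  H(B) = 0.6004 bits
  H(C) = 2.2203 bits
  H(D) = 2.3219 bits

Ranking: D > C > A > B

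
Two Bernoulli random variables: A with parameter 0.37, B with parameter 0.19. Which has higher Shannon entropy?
A

For binary distributions, entropy is maximized at p=0.5 and decreases as p moves toward 0 or 1.

H(A) = H(0.37) = 0.9507 bits
H(B) = H(0.19) = 0.7015 bits

Distribution A (p=0.37) is closer to uniform (p=0.5), so it has higher entropy.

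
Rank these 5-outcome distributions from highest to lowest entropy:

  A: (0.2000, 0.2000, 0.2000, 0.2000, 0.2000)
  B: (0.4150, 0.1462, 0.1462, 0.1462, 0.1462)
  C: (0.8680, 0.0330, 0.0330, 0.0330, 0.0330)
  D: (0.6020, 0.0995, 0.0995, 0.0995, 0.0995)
A > B > D > C

Key insight: Entropy is maximized by uniform distributions and minimized by concentrated distributions.

Entropies:
  H(A) = 2.3219 bits
  H(B) = 2.1491 bits
  H(C) = 0.8269 bits
  H(D) = 1.7658 bits

Ranking: A > B > D > C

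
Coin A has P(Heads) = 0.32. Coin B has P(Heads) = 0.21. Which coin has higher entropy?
A

For binary distributions, entropy is maximized at p=0.5 and decreases as p moves toward 0 or 1.

H(A) = H(0.32) = 0.9044 bits
H(B) = H(0.21) = 0.7415 bits

Distribution A (p=0.32) is closer to uniform (p=0.5), so it has higher entropy.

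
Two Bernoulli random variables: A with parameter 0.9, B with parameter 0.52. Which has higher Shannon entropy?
B

For binary distributions, entropy is maximized at p=0.5 and decreases as p moves toward 0 or 1.

H(A) = H(0.9) = 0.4690 bits
H(B) = H(0.52) = 0.9988 bits

Distribution B (p=0.52) is closer to uniform (p=0.5), so it has higher entropy.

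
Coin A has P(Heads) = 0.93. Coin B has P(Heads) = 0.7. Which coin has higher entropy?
B

For binary distributions, entropy is maximized at p=0.5 and decreases as p moves toward 0 or 1.

H(A) = H(0.93) = 0.3659 bits
H(B) = H(0.7) = 0.8813 bits

Distribution B (p=0.7) is closer to uniform (p=0.5), so it has higher entropy.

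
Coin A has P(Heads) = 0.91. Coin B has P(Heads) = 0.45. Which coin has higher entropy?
B

For binary distributions, entropy is maximized at p=0.5 and decreases as p moves toward 0 or 1.

H(A) = H(0.91) = 0.4365 bits
H(B) = H(0.45) = 0.9928 bits

Distribution B (p=0.45) is closer to uniform (p=0.5), so it has higher entropy.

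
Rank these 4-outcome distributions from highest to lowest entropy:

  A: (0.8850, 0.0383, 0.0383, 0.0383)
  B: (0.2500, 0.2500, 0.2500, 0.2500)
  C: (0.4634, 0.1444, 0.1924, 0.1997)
B > C > A

Key insight: Entropy is maximized by uniform distributions and minimized by concentrated distributions.

- Uniform distributions have maximum entropy log₂(4) = 2.0000 bits
- The more "peaked" or concentrated a distribution, the lower its entropy

Entropies:
  H(A) = 0.6971 bits
  H(B) = 2.0000 bits
  H(C) = 1.8391 bits

Ranking: B > C > A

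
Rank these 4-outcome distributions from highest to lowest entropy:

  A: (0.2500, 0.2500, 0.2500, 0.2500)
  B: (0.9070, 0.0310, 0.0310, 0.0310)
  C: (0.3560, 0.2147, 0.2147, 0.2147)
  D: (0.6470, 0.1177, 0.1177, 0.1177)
A > C > D > B

Key insight: Entropy is maximized by uniform distributions and minimized by concentrated distributions.

Entropies:
  H(A) = 2.0000 bits
  H(B) = 0.5938 bits
  H(C) = 1.9600 bits
  H(D) = 1.4962 bits

Ranking: A > C > D > B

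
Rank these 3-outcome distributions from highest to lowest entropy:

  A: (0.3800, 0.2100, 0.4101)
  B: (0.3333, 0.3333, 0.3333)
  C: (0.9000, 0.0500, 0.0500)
B > A > C

Key insight: Entropy is maximized by uniform distributions and minimized by concentrated distributions.

- Uniform distributions have maximum entropy log₂(3) = 1.5850 bits
- The more "peaked" or concentrated a distribution, the lower its entropy

Entropies:
  H(A) = 1.5306 bits
  H(B) = 1.5850 bits
  H(C) = 0.5690 bits

Ranking: B > A > C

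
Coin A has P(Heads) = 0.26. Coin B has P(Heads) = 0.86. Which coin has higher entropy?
A

For binary distributions, entropy is maximized at p=0.5 and decreases as p moves toward 0 or 1.

H(A) = H(0.26) = 0.8267 bits
H(B) = H(0.86) = 0.5842 bits

Distribution A (p=0.26) is closer to uniform (p=0.5), so it has higher entropy.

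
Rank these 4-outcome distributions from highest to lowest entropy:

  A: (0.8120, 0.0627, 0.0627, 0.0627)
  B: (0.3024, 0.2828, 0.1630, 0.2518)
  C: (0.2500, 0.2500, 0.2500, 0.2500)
C > B > A

Key insight: Entropy is maximized by uniform distributions and minimized by concentrated distributions.

- Uniform distributions have maximum entropy log₂(4) = 2.0000 bits
- The more "peaked" or concentrated a distribution, the lower its entropy

Entropies:
  H(A) = 0.9952 bits
  H(B) = 1.9646 bits
  H(C) = 2.0000 bits

Ranking: C > B > A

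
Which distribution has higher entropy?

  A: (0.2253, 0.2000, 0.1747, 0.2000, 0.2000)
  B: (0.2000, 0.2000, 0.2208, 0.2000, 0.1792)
B

Both distributions are close to uniform, making this a harder comparison.

H(A) = 2.3173 bits
H(B) = 2.3188 bits

The distribution closer to uniform has higher entropy.
Answer: B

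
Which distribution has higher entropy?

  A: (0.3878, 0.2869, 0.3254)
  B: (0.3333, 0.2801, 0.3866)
A

Both distributions are close to uniform, making this a harder comparison.

H(A) = 1.5738 bits
H(B) = 1.5726 bits

The distribution closer to uniform has higher entropy.
Answer: A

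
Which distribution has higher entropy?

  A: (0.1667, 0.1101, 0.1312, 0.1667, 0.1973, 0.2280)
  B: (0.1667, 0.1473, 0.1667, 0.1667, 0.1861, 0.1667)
B

Both distributions are close to uniform, making this a harder comparison.

H(A) = 2.5449 bits
H(B) = 2.5817 bits

The distribution closer to uniform has higher entropy.
Answer: B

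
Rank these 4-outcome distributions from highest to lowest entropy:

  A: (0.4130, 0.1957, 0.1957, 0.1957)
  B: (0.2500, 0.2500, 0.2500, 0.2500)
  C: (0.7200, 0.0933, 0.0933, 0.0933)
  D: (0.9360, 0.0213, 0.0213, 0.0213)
B > A > C > D

Key insight: Entropy is maximized by uniform distributions and minimized by concentrated distributions.

Entropies:
  H(A) = 1.9084 bits
  H(B) = 2.0000 bits
  H(C) = 1.2992 bits
  H(D) = 0.4446 bits

Ranking: B > A > C > D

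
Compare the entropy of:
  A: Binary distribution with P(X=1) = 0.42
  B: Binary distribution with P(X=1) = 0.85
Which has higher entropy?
A

For binary distributions, entropy is maximized at p=0.5 and decreases as p moves toward 0 or 1.

H(A) = H(0.42) = 0.9815 bits
H(B) = H(0.85) = 0.6098 bits

Distribution A (p=0.42) is closer to uniform (p=0.5), so it has higher entropy.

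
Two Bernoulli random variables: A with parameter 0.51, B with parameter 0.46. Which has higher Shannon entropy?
A

For binary distributions, entropy is maximized at p=0.5 and decreases as p moves toward 0 or 1.

H(A) = H(0.51) = 0.9997 bits
H(B) = H(0.46) = 0.9954 bits

Distribution A (p=0.51) is closer to uniform (p=0.5), so it has higher entropy.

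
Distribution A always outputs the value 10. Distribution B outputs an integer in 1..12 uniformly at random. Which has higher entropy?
B

A is deterministic, so H(A) = 0. B is uniform over 12 outcomes, so H(B) = log₂(12) = 3.585 bits. Any distribution with genuine randomness has higher entropy than a deterministic one.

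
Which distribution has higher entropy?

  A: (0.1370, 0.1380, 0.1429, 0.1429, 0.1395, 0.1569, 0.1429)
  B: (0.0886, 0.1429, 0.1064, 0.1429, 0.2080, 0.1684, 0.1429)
A

Both distributions are close to uniform, making this a harder comparison.

H(A) = 2.8060 bits
H(B) = 2.7609 bits

The distribution closer to uniform has higher entropy.
Answer: A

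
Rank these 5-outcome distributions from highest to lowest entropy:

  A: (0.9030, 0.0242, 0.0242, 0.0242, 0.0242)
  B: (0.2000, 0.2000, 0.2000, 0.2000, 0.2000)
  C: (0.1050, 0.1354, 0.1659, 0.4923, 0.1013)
B > C > A

Key insight: Entropy is maximized by uniform distributions and minimized by concentrated distributions.

- Uniform distributions have maximum entropy log₂(5) = 2.3219 bits
- The more "peaked" or concentrated a distribution, the lower its entropy

Entropies:
  H(A) = 0.6534 bits
  H(B) = 2.3219 bits
  H(C) = 2.0000 bits

Ranking: B > C > A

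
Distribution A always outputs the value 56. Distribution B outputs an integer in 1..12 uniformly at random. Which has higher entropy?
B

A is deterministic, so H(A) = 0. B is uniform over 12 outcomes, so H(B) = log₂(12) = 3.585 bits. Any distribution with genuine randomness has higher entropy than a deterministic one.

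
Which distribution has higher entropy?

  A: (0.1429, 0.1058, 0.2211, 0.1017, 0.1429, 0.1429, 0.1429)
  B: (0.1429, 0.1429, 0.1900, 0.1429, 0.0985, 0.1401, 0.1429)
B

Both distributions are close to uniform, making this a harder comparison.

H(A) = 2.7638 bits
H(B) = 2.7860 bits

The distribution closer to uniform has higher entropy.
Answer: B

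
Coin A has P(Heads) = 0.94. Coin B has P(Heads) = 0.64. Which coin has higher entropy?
B

For binary distributions, entropy is maximized at p=0.5 and decreases as p moves toward 0 or 1.

H(A) = H(0.94) = 0.3274 bits
H(B) = H(0.64) = 0.9427 bits

Distribution B (p=0.64) is closer to uniform (p=0.5), so it has higher entropy.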